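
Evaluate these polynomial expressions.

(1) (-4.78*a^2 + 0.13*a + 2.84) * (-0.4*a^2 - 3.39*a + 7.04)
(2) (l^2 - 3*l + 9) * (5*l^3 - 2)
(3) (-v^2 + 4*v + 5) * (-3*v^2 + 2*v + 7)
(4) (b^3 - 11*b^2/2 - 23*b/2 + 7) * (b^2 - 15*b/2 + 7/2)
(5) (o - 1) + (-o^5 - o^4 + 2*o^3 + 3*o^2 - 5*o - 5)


(1) = 1.912*a^4 + 16.1522*a^3 - 35.2279*a^2 - 8.7124*a + 19.9936
(2) = 5*l^5 - 15*l^4 + 45*l^3 - 2*l^2 + 6*l - 18
(3) = 3*v^4 - 14*v^3 - 14*v^2 + 38*v + 35
(4) = b^5 - 13*b^4 + 133*b^3/4 + 74*b^2 - 371*b/4 + 49/2
(5) = -o^5 - o^4 + 2*o^3 + 3*o^2 - 4*o - 6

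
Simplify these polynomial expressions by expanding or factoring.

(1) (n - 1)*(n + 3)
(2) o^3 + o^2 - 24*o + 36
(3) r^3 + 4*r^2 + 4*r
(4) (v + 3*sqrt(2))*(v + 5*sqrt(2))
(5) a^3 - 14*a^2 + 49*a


(1) = n^2 + 2*n - 3
(2) = (o - 3)*(o - 2)*(o + 6)
(3) = r*(r + 2)^2
(4) = v^2 + 8*sqrt(2)*v + 30
(5) = a*(a - 7)^2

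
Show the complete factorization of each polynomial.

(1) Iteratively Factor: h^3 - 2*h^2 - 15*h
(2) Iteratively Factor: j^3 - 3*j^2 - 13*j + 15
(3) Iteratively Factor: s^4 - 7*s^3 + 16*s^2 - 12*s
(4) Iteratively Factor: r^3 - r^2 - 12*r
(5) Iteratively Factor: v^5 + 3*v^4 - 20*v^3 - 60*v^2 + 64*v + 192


(1) = (h + 3)*(h^2 - 5*h) = (h - 5)*(h + 3)*(h)
(2) = (j + 3)*(j^2 - 6*j + 5) = (j - 1)*(j + 3)*(j - 5)
(3) = (s)*(s^3 - 7*s^2 + 16*s - 12) = s*(s - 2)*(s^2 - 5*s + 6) = s*(s - 2)^2*(s - 3)
(4) = (r - 4)*(r^2 + 3*r) = (r - 4)*(r + 3)*(r)
(5) = (v + 4)*(v^4 - v^3 - 16*v^2 + 4*v + 48) = (v + 2)*(v + 4)*(v^3 - 3*v^2 - 10*v + 24) = (v - 2)*(v + 2)*(v + 4)*(v^2 - v - 12) = (v - 4)*(v - 2)*(v + 2)*(v + 4)*(v + 3)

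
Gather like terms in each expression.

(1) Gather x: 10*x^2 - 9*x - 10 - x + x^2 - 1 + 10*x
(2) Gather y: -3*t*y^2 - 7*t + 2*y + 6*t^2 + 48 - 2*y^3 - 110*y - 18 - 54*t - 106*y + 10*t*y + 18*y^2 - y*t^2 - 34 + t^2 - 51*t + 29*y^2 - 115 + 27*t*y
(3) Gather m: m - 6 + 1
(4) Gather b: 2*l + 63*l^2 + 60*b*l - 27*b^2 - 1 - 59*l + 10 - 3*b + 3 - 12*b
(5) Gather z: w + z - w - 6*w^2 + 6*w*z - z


(1) = 11*x^2 - 11
(2) = 7*t^2 - 112*t - 2*y^3 + y^2*(47 - 3*t) + y*(-t^2 + 37*t - 214) - 119
(3) = m - 5
(4) = -27*b^2 + b*(60*l - 15) + 63*l^2 - 57*l + 12
(5) = -6*w^2 + 6*w*z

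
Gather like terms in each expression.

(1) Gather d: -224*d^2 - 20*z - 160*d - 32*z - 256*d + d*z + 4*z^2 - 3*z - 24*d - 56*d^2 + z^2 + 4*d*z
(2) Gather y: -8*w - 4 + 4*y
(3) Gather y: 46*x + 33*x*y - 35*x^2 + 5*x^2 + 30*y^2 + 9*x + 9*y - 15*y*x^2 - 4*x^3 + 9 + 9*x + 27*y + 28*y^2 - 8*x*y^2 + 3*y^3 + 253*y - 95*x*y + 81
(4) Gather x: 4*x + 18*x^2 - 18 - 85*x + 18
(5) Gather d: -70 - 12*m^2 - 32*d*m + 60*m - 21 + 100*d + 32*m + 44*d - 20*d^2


(1) = -280*d^2 + d*(5*z - 440) + 5*z^2 - 55*z
(2) = -8*w + 4*y - 4
(3) = -4*x^3 - 30*x^2 + 64*x + 3*y^3 + y^2*(58 - 8*x) + y*(-15*x^2 - 62*x + 289) + 90
(4) = 18*x^2 - 81*x
(5) = -20*d^2 + d*(144 - 32*m) - 12*m^2 + 92*m - 91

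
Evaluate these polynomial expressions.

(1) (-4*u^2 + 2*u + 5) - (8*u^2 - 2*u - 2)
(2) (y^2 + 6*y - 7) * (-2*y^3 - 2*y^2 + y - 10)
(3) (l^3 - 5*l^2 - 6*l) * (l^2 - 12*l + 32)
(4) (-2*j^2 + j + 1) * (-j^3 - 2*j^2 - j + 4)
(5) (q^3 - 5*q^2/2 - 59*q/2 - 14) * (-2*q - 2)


(1) = -12*u^2 + 4*u + 7
(2) = -2*y^5 - 14*y^4 + 3*y^3 + 10*y^2 - 67*y + 70
(3) = l^5 - 17*l^4 + 86*l^3 - 88*l^2 - 192*l
(4) = 2*j^5 + 3*j^4 - j^3 - 11*j^2 + 3*j + 4
(5) = -2*q^4 + 3*q^3 + 64*q^2 + 87*q + 28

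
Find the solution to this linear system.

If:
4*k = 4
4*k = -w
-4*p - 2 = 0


Then:
k = 1
p = -1/2
w = -4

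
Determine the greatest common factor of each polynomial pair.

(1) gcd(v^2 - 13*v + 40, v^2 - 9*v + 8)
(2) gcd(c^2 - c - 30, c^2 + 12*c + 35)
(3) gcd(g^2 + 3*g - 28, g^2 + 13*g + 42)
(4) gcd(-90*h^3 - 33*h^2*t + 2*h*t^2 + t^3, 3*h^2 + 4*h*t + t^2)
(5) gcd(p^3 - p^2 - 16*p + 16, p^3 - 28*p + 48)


(1) = v - 8
(2) = gcd((c - 6)*(c + 5), (c + 5)*(c + 7)) = c + 5
(3) = gcd((g - 4)*(g + 7), (g + 6)*(g + 7)) = g + 7
(4) = gcd((-6*h + t)*(3*h + t)*(5*h + t), (h + t)*(3*h + t)) = 3*h + t
(5) = gcd((p - 4)*(p - 1)*(p + 4), (p - 4)*(p - 2)*(p + 6)) = p - 4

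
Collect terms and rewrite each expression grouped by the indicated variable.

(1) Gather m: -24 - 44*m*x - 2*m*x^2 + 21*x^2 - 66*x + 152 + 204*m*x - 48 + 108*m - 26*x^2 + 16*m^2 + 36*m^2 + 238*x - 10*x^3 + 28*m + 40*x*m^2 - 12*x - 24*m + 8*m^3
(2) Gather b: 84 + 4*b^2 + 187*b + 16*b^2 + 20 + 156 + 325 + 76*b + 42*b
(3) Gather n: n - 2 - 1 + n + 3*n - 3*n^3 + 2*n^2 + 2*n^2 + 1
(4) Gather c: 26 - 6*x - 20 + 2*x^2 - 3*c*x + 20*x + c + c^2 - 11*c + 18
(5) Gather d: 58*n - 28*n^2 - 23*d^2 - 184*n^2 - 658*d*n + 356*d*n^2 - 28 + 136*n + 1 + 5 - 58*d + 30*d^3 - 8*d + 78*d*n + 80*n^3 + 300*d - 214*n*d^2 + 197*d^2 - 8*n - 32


(1) = 8*m^3 + m^2*(40*x + 52) + m*(-2*x^2 + 160*x + 112) - 10*x^3 - 5*x^2 + 160*x + 80
(2) = 20*b^2 + 305*b + 585
(3) = -3*n^3 + 4*n^2 + 5*n - 2
(4) = c^2 + c*(-3*x - 10) + 2*x^2 + 14*x + 24
(5) = 30*d^3 + d^2*(174 - 214*n) + d*(356*n^2 - 580*n + 234) + 80*n^3 - 212*n^2 + 186*n - 54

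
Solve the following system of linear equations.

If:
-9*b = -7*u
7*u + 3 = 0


Then:
b = -1/3
u = -3/7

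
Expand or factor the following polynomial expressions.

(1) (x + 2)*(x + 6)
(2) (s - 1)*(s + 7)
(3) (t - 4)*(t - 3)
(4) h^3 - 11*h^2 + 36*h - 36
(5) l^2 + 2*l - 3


(1) = x^2 + 8*x + 12
(2) = s^2 + 6*s - 7
(3) = t^2 - 7*t + 12
(4) = (h - 6)*(h - 3)*(h - 2)
(5) = (l - 1)*(l + 3)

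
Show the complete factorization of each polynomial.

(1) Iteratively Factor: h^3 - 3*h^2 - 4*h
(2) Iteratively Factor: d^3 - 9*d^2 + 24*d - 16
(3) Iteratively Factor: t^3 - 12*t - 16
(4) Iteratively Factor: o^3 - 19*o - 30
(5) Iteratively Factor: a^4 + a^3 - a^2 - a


(1) = (h - 4)*(h^2 + h) = h*(h - 4)*(h + 1)
(2) = (d - 4)*(d^2 - 5*d + 4) = (d - 4)*(d - 1)*(d - 4)
(3) = (t - 4)*(t^2 + 4*t + 4) = (t - 4)*(t + 2)*(t + 2)
(4) = (o + 2)*(o^2 - 2*o - 15) = (o + 2)*(o + 3)*(o - 5)
(5) = (a - 1)*(a^3 + 2*a^2 + a) = a*(a - 1)*(a^2 + 2*a + 1) = a*(a - 1)*(a + 1)*(a + 1)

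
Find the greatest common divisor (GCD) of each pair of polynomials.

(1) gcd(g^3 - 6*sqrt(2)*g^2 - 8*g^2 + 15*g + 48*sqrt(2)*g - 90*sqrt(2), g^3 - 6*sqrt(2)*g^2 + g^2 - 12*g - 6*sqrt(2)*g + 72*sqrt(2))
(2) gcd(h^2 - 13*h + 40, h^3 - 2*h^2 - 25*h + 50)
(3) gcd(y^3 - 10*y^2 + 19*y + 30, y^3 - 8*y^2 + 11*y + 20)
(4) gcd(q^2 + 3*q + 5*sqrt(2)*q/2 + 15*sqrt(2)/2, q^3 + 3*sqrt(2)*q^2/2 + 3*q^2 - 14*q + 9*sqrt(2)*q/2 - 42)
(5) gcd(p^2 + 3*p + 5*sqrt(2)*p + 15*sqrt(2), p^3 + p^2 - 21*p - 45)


(1) = g^2 + g*(-6*sqrt(2) - 3) + 18*sqrt(2)
(2) = h - 5
(3) = y^2 - 4*y - 5
(4) = q + 3
(5) = p + 3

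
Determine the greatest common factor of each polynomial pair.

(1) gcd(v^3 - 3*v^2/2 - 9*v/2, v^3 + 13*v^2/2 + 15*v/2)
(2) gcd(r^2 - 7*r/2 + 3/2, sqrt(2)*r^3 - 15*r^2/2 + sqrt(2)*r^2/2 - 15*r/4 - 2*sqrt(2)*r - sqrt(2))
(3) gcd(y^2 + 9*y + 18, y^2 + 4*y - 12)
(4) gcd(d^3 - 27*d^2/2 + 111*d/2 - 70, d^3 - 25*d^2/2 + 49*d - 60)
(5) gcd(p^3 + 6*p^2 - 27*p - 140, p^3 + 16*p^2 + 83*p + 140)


(1) = gcd(v*(v - 3)*(v + 3/2), v*(v + 3/2)*(v + 5)) = v^2 + 3*v/2
(2) = 1
(3) = y + 6
(4) = gcd((d - 7)*(d - 4)*(d - 5/2), (d - 6)*(d - 4)*(d - 5/2)) = d^2 - 13*d/2 + 10
(5) = p^2 + 11*p + 28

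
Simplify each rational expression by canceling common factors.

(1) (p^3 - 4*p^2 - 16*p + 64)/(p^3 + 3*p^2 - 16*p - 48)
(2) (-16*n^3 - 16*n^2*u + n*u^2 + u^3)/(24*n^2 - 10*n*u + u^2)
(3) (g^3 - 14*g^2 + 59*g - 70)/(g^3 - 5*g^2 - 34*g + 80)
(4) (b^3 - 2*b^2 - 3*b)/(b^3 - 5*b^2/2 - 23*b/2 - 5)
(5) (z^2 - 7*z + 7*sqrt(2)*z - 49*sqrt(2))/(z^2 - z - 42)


(1) = (p - 4)/(p + 3)
(2) = (4*n^2 + 5*n*u + u^2)/(-6*n + u)
(3) = (g^2 - 12*g + 35)/(g^2 - 3*g - 40)
(4) = (2*b^3 - 4*b^2 - 6*b)/(2*b^3 - 5*b^2 - 23*b - 10)
(5) = (z + 7*sqrt(2))/(z + 6)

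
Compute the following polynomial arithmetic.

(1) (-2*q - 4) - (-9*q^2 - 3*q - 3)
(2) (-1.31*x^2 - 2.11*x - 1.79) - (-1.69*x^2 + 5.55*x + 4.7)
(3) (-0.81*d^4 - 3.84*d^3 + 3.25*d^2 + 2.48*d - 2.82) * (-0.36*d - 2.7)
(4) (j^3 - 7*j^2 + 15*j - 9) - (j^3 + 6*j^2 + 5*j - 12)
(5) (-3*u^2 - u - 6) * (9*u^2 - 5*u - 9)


(1) = 9*q^2 + q - 1
(2) = 0.38*x^2 - 7.66*x - 6.49
(3) = 0.2916*d^5 + 3.5694*d^4 + 9.198*d^3 - 9.6678*d^2 - 5.6808*d + 7.614
(4) = -13*j^2 + 10*j + 3
(5) = -27*u^4 + 6*u^3 - 22*u^2 + 39*u + 54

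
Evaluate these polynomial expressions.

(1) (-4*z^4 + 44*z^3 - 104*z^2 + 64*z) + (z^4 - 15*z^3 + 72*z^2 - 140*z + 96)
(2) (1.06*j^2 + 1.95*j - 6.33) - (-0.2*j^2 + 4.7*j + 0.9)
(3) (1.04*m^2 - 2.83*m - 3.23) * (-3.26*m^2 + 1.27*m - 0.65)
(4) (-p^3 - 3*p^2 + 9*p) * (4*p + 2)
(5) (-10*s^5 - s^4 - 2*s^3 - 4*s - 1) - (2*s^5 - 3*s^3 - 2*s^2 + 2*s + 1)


(1) = -3*z^4 + 29*z^3 - 32*z^2 - 76*z + 96
(2) = 1.26*j^2 - 2.75*j - 7.23
(3) = -3.3904*m^4 + 10.5466*m^3 + 6.2597*m^2 - 2.2626*m + 2.0995
(4) = -4*p^4 - 14*p^3 + 30*p^2 + 18*p
(5) = -12*s^5 - s^4 + s^3 + 2*s^2 - 6*s - 2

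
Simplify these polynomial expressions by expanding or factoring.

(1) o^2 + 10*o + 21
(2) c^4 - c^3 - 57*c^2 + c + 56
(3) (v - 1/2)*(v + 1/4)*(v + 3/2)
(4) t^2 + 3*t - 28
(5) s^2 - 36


(1) = (o + 3)*(o + 7)
(2) = (c - 8)*(c - 1)*(c + 1)*(c + 7)
(3) = v^3 + 5*v^2/4 - v/2 - 3/16
(4) = (t - 4)*(t + 7)
(5) = (s - 6)*(s + 6)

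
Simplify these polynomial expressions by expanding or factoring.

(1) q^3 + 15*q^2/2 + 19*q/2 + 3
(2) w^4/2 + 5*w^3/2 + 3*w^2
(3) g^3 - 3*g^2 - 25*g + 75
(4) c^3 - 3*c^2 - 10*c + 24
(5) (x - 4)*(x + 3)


(1) = (q + 1/2)*(q + 1)*(q + 6)
(2) = w^2*(w/2 + 1)*(w + 3)
(3) = (g - 5)*(g - 3)*(g + 5)
(4) = (c - 4)*(c - 2)*(c + 3)
(5) = x^2 - x - 12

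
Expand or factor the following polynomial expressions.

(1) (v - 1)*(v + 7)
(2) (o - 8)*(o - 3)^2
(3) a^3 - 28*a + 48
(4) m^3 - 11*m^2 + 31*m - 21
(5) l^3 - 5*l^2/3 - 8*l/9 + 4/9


(1) = v^2 + 6*v - 7
(2) = o^3 - 14*o^2 + 57*o - 72
(3) = (a - 4)*(a - 2)*(a + 6)
(4) = (m - 7)*(m - 3)*(m - 1)
(5) = (l - 2)*(l - 1/3)*(l + 2/3)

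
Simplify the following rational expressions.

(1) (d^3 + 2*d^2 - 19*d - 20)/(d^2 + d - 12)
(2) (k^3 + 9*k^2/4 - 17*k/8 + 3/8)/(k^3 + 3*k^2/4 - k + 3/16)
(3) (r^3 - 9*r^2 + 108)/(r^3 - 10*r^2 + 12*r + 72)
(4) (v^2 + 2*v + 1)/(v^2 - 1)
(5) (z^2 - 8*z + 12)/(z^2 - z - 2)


(1) = (d^3 + 2*d^2 - 19*d - 20)/(d^2 + d - 12)
(2) = (2*k + 6)/(2*k + 3)
(3) = (r + 3)/(r + 2)
(4) = (v + 1)/(v - 1)
(5) = (z - 6)/(z + 1)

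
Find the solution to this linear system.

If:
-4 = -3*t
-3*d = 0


Then:
d = 0
t = 4/3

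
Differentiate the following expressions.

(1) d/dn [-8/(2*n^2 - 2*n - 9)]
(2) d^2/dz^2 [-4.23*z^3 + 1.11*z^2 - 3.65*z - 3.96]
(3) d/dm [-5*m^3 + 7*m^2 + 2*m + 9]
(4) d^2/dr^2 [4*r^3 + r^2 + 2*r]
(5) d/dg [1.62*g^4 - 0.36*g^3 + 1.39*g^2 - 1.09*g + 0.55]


(1) = 16*(2*n - 1)/(-2*n^2 + 2*n + 9)^2
(2) = 2.22 - 25.38*z
(3) = -15*m^2 + 14*m + 2
(4) = 24*r + 2
(5) = 6.48*g^3 - 1.08*g^2 + 2.78*g - 1.09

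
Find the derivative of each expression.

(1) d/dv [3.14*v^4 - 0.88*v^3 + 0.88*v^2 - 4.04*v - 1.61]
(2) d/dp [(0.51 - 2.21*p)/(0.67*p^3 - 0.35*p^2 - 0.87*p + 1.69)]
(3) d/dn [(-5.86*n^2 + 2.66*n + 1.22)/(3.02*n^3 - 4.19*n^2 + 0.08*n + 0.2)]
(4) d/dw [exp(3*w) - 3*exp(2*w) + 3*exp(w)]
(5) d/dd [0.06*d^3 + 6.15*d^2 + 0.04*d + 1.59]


(1) = 12.56*v^3 - 2.64*v^2 + 1.76*v - 4.04
(2) = (2.9614*p^3 - 1.7986*p^2 + 0.357*p - 3.2912)/(0.4489*p^6 - 0.469*p^5 - 1.0433*p^4 + 2.8736*p^3 - 0.4261*p^2 - 2.9406*p + 2.8561)
(3) = (17.6972*n^4 - 16.0664*n^3 - 0.3766*n^2 + 7.8796*n + 0.4344)/(9.1204*n^6 - 25.3076*n^5 + 18.0393*n^4 + 0.5376*n^3 - 1.6696*n^2 + 0.032*n + 0.04)
(4) = 3*(exp(2*w) - 2*exp(w) + 1)*exp(w)
(5) = 0.18*d^2 + 12.3*d + 0.04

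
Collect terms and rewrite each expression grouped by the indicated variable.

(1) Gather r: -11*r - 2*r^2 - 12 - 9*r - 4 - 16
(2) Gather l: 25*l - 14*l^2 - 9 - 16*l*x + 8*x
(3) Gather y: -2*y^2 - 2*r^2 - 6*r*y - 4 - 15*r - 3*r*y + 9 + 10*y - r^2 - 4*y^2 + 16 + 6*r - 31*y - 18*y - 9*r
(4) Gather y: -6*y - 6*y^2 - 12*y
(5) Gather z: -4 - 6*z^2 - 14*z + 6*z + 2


(1) = -2*r^2 - 20*r - 32
(2) = -14*l^2 + l*(25 - 16*x) + 8*x - 9
(3) = -3*r^2 - 18*r - 6*y^2 + y*(-9*r - 39) + 21
(4) = -6*y^2 - 18*y
(5) = -6*z^2 - 8*z - 2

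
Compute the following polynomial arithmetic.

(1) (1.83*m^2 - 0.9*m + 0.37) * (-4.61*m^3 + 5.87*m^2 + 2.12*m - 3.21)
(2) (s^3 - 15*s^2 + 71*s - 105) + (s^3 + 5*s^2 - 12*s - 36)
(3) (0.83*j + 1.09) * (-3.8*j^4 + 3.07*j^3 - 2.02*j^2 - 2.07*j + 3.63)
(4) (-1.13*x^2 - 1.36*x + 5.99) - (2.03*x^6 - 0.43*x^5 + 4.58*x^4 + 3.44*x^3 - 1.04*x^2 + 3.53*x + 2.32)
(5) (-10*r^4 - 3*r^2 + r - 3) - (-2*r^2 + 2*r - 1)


(1) = -8.4363*m^5 + 14.8911*m^4 - 3.1091*m^3 - 5.6104*m^2 + 3.6734*m - 1.1877
(2) = 2*s^3 - 10*s^2 + 59*s - 141
(3) = -3.154*j^5 - 1.5939*j^4 + 1.6697*j^3 - 3.9199*j^2 + 0.7566*j + 3.9567
(4) = -2.03*x^6 + 0.43*x^5 - 4.58*x^4 - 3.44*x^3 - 0.09*x^2 - 4.89*x + 3.67
(5) = -10*r^4 - r^2 - r - 2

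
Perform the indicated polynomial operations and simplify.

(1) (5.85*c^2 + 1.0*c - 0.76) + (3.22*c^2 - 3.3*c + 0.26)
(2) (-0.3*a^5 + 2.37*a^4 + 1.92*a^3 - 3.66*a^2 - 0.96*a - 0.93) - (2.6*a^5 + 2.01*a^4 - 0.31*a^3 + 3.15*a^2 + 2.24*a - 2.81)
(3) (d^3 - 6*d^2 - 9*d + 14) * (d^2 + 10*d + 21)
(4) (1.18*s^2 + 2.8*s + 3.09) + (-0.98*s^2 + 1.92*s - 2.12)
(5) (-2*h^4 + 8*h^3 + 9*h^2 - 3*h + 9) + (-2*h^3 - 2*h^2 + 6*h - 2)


(1) = 9.07*c^2 - 2.3*c - 0.5
(2) = -2.9*a^5 + 0.36*a^4 + 2.23*a^3 - 6.81*a^2 - 3.2*a + 1.88
(3) = d^5 + 4*d^4 - 48*d^3 - 202*d^2 - 49*d + 294
(4) = 0.2*s^2 + 4.72*s + 0.97
(5) = -2*h^4 + 6*h^3 + 7*h^2 + 3*h + 7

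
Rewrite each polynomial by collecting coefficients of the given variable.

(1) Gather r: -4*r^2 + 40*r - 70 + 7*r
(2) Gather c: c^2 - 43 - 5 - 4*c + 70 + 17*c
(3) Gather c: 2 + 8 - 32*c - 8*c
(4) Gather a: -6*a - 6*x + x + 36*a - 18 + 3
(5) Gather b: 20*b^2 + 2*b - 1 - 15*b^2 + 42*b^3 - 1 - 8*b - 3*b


(1) = -4*r^2 + 47*r - 70
(2) = c^2 + 13*c + 22
(3) = 10 - 40*c
(4) = 30*a - 5*x - 15
(5) = 42*b^3 + 5*b^2 - 9*b - 2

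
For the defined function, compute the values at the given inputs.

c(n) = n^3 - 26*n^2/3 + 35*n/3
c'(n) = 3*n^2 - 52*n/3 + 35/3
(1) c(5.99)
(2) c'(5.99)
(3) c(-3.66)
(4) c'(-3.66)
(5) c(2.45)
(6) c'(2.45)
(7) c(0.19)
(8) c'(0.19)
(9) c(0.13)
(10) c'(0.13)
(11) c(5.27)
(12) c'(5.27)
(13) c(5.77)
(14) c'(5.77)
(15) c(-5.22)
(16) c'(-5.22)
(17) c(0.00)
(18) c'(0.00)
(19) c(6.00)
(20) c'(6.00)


(1) = -26.16
(2) = 15.48
(3) = -207.82
(4) = 115.29
(5) = -8.73
(6) = -12.79
(7) = 1.91
(8) = 8.48
(9) = 1.37
(10) = 9.46
(11) = -32.85
(12) = 3.64
(13) = -29.12
(14) = 11.53
(15) = -439.29
(16) = 183.89
(17) = 0.00
(18) = 11.67
(19) = -26.00
(20) = 15.67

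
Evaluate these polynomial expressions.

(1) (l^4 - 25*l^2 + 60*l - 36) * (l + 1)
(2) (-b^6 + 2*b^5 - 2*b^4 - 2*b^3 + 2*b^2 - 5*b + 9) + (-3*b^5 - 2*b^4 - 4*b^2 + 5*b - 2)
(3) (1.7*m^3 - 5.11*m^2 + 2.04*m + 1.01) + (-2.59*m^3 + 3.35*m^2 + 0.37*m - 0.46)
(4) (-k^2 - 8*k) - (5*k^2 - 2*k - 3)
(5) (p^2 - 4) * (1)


(1) = l^5 + l^4 - 25*l^3 + 35*l^2 + 24*l - 36
(2) = -b^6 - b^5 - 4*b^4 - 2*b^3 - 2*b^2 + 7
(3) = -0.89*m^3 - 1.76*m^2 + 2.41*m + 0.55
(4) = -6*k^2 - 6*k + 3
(5) = p^2 - 4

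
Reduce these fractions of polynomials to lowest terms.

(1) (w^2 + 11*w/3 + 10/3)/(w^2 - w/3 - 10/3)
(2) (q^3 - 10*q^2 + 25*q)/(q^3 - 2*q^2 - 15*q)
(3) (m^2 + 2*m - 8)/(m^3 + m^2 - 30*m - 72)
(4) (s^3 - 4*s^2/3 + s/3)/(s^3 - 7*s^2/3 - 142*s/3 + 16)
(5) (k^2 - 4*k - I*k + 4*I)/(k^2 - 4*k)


(1) = (w + 2)/(w - 2)
(2) = (q - 5)/(q + 3)
(3) = (m - 2)/(m^2 - 3*m - 18)
(4) = (s^2 - s)/(s^2 - 2*s - 48)
(5) = (k - I)/k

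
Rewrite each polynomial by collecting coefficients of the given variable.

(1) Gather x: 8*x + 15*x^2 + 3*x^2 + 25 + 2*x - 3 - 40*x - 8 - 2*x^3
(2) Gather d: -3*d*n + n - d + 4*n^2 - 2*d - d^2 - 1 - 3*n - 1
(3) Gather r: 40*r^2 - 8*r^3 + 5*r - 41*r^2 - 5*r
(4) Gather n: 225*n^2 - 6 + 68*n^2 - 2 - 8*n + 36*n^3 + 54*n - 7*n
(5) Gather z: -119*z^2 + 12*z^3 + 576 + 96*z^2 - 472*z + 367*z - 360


(1) = -2*x^3 + 18*x^2 - 30*x + 14
(2) = -d^2 + d*(-3*n - 3) + 4*n^2 - 2*n - 2
(3) = -8*r^3 - r^2
(4) = 36*n^3 + 293*n^2 + 39*n - 8
(5) = 12*z^3 - 23*z^2 - 105*z + 216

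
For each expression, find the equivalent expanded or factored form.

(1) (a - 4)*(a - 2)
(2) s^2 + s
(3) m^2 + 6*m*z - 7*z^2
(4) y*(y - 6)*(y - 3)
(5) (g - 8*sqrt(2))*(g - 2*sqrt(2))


(1) = a^2 - 6*a + 8
(2) = s*(s + 1)
(3) = (m - z)*(m + 7*z)
(4) = y^3 - 9*y^2 + 18*y
(5) = g^2 - 10*sqrt(2)*g + 32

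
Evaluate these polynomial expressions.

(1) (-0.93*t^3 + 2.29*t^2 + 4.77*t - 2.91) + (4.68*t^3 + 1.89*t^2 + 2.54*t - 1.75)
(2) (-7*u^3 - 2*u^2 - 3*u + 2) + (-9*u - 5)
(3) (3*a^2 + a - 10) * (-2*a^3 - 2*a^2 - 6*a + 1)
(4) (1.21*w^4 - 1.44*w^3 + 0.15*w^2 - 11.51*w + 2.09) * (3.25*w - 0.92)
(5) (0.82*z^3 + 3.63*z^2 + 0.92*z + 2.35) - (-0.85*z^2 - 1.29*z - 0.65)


(1) = 3.75*t^3 + 4.18*t^2 + 7.31*t - 4.66
(2) = -7*u^3 - 2*u^2 - 12*u - 3
(3) = -6*a^5 - 8*a^4 + 17*a^2 + 61*a - 10
(4) = 3.9325*w^5 - 5.7932*w^4 + 1.8123*w^3 - 37.5455*w^2 + 17.3817*w - 1.9228
(5) = 0.82*z^3 + 4.48*z^2 + 2.21*z + 3.0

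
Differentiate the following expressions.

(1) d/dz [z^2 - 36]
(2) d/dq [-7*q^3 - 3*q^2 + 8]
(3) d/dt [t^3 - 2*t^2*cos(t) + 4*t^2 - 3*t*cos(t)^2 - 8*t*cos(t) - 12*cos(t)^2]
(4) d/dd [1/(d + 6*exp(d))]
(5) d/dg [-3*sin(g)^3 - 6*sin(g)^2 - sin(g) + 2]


(1) = 2*z
(2) = 3*q*(-7*q - 2)
(3) = 2*t^2*sin(t) + 3*t^2 + 8*t*sin(t) + 3*t*sin(2*t) - 4*t*cos(t) + 8*t + 12*sin(2*t) - 3*cos(t)^2 - 8*cos(t)
(4) = (-6*exp(d) - 1)/(d + 6*exp(d))^2
(5) = (-12*sin(g) + 9*cos(g)^2 - 10)*cos(g)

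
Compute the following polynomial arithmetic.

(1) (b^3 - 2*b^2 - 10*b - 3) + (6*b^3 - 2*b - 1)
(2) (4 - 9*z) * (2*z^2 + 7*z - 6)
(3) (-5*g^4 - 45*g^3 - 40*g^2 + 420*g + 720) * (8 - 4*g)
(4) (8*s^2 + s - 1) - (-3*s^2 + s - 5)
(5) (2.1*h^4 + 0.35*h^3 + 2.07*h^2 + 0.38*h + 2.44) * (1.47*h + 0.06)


(1) = 7*b^3 - 2*b^2 - 12*b - 4
(2) = -18*z^3 - 55*z^2 + 82*z - 24
(3) = 20*g^5 + 140*g^4 - 200*g^3 - 2000*g^2 + 480*g + 5760
(4) = 11*s^2 + 4
(5) = 3.087*h^5 + 0.6405*h^4 + 3.0639*h^3 + 0.6828*h^2 + 3.6096*h + 0.1464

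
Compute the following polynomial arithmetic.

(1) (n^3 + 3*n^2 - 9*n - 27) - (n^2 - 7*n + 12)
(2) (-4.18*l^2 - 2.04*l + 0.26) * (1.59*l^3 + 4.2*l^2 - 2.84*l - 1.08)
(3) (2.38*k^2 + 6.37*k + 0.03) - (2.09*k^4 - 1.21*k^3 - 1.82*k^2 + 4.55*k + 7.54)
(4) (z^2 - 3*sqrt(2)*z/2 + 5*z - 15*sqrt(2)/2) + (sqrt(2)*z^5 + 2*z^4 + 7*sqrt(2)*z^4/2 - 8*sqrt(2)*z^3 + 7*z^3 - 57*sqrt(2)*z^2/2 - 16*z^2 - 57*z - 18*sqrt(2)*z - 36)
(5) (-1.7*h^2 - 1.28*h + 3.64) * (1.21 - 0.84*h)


(1) = n^3 + 2*n^2 - 2*n - 39
(2) = -6.6462*l^5 - 20.7996*l^4 + 3.7166*l^3 + 11.4*l^2 + 1.4648*l - 0.2808
(3) = -2.09*k^4 + 1.21*k^3 + 4.2*k^2 + 1.82*k - 7.51
(4) = sqrt(2)*z^5 + 2*z^4 + 7*sqrt(2)*z^4/2 - 8*sqrt(2)*z^3 + 7*z^3 - 57*sqrt(2)*z^2/2 - 15*z^2 - 52*z - 39*sqrt(2)*z/2 - 36 - 15*sqrt(2)/2
(5) = 1.428*h^3 - 0.9818*h^2 - 4.6064*h + 4.4044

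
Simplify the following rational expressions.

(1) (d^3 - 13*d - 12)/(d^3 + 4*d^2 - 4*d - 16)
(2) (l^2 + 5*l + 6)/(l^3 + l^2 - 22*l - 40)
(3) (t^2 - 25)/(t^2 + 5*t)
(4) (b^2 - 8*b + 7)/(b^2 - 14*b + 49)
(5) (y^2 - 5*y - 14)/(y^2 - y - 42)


(1) = (d^3 - 13*d - 12)/(d^3 + 4*d^2 - 4*d - 16)
(2) = (l + 3)/(l^2 - l - 20)
(3) = (t - 5)/t
(4) = (b - 1)/(b - 7)
(5) = (y + 2)/(y + 6)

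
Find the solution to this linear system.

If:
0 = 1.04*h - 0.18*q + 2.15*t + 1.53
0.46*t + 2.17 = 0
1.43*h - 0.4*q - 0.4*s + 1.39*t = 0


Then:
h = 14.2790997313449 - 0.453972257250946*s
q = 34.6548467569494 - 2.62295081967213*s
t = -4.72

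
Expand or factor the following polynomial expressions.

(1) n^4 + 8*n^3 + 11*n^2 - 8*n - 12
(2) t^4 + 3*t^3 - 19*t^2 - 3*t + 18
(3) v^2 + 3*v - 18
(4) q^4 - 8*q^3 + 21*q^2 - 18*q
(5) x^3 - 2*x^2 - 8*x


(1) = (n - 1)*(n + 1)*(n + 2)*(n + 6)
(2) = (t - 3)*(t - 1)*(t + 1)*(t + 6)
(3) = (v - 3)*(v + 6)
(4) = q*(q - 3)^2*(q - 2)
(5) = x*(x - 4)*(x + 2)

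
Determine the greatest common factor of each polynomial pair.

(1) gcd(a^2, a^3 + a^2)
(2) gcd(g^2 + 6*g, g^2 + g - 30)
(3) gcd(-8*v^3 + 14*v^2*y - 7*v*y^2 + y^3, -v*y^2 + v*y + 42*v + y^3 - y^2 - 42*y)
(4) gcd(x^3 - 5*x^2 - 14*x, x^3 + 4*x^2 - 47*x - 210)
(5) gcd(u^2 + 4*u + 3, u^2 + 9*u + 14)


(1) = a^2
(2) = g + 6
(3) = gcd((-4*v + y)*(-2*v + y)*(-v + y), (-v + y)*(y - 7)*(y + 6)) = -v + y
(4) = x - 7
(5) = 1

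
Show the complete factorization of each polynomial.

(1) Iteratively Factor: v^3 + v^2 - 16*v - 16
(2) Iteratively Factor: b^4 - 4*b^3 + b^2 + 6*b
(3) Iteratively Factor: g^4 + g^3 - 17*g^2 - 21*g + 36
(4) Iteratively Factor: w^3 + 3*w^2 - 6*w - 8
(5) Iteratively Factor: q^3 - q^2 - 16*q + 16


(1) = (v - 4)*(v^2 + 5*v + 4) = (v - 4)*(v + 1)*(v + 4)
(2) = (b - 3)*(b^3 - b^2 - 2*b) = b*(b - 3)*(b^2 - b - 2) = b*(b - 3)*(b - 2)*(b + 1)
(3) = (g + 3)*(g^3 - 2*g^2 - 11*g + 12) = (g - 4)*(g + 3)*(g^2 + 2*g - 3) = (g - 4)*(g - 1)*(g + 3)*(g + 3)
(4) = (w - 2)*(w^2 + 5*w + 4) = (w - 2)*(w + 1)*(w + 4)
(5) = (q + 4)*(q^2 - 5*q + 4) = (q - 4)*(q + 4)*(q - 1)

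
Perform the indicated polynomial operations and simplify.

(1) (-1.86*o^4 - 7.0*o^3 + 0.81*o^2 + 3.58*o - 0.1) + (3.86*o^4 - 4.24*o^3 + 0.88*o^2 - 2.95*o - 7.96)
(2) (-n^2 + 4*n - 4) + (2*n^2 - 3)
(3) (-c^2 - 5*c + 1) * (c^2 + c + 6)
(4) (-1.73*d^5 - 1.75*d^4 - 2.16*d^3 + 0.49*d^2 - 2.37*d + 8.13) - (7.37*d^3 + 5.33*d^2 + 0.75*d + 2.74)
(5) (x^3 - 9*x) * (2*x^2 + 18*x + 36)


(1) = 2.0*o^4 - 11.24*o^3 + 1.69*o^2 + 0.63*o - 8.06
(2) = n^2 + 4*n - 7
(3) = -c^4 - 6*c^3 - 10*c^2 - 29*c + 6
(4) = -1.73*d^5 - 1.75*d^4 - 9.53*d^3 - 4.84*d^2 - 3.12*d + 5.39
(5) = 2*x^5 + 18*x^4 + 18*x^3 - 162*x^2 - 324*x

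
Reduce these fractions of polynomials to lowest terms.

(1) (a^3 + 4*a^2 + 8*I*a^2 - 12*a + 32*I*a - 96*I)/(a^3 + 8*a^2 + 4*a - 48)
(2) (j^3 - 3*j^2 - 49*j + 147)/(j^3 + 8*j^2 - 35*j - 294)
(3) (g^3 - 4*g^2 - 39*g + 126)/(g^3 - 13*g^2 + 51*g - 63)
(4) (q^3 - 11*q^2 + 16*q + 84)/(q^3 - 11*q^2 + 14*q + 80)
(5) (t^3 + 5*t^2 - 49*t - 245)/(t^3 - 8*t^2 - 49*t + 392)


(1) = (a + 8*I)/(a + 4)
(2) = (j^2 - 10*j + 21)/(j^2 + j - 42)
(3) = (g + 6)/(g - 3)
(4) = (q^2 - 13*q + 42)/(q^2 - 13*q + 40)
(5) = (t + 5)/(t - 8)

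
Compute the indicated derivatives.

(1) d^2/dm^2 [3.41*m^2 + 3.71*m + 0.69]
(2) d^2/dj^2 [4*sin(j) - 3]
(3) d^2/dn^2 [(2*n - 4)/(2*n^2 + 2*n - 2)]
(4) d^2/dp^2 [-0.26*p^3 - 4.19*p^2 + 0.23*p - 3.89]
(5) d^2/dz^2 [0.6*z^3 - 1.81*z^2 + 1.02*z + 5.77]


(1) = 6.82000000000000
(2) = -4*sin(j)
(3) = 2*((1 - 3*n)*(n^2 + n - 1) + (n - 2)*(2*n + 1)^2)/(n^2 + n - 1)^3
(4) = -1.56*p - 8.38
(5) = 3.6*z - 3.62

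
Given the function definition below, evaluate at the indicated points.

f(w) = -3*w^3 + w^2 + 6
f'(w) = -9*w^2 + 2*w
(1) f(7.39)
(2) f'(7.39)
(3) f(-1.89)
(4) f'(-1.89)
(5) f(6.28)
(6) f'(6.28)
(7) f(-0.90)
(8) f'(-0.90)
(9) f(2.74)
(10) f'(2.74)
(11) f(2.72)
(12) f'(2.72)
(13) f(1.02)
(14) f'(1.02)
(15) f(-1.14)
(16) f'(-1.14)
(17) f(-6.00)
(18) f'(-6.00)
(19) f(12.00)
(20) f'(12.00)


(1) = -1150.14
(2) = -476.73
(3) = 29.83
(4) = -35.93
(5) = -697.58
(6) = -342.39
(7) = 9.00
(8) = -9.09
(9) = -48.20
(10) = -62.09
(11) = -46.97
(12) = -61.15
(13) = 3.86
(14) = -7.32
(15) = 11.74
(16) = -13.98
(17) = 690.00
(18) = -336.00
(19) = -5034.00
(20) = -1272.00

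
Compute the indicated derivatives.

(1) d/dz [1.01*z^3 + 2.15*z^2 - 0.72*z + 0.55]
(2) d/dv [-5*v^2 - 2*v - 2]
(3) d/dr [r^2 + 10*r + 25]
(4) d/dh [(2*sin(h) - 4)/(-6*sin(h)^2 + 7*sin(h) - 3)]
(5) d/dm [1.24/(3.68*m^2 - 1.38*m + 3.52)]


(1) = 3.03*z^2 + 4.3*z - 0.72
(2) = -10*v - 2
(3) = 2*r + 10
(4) = 2*(6*sin(h)^2 - 24*sin(h) + 11)*cos(h)/(6*sin(h)^2 - 7*sin(h) + 3)^2
(5) = (1.7112 - 9.1264*m)/(3.68*m^2 - 1.38*m + 3.52)^2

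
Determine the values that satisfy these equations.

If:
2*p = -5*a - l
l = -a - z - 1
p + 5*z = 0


Then:
a = 11*z/4 + 1/4
l = -15*z/4 - 5/4
p = -5*z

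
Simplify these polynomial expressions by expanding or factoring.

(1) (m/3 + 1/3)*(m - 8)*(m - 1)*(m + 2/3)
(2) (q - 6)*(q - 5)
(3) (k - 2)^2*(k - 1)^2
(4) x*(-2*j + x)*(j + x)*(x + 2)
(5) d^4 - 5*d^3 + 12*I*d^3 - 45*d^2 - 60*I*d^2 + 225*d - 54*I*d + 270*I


(1) = m^4/3 - 22*m^3/9 - 19*m^2/9 + 22*m/9 + 16/9
(2) = q^2 - 11*q + 30
(3) = k^4 - 6*k^3 + 13*k^2 - 12*k + 4
(4) = -2*j^2*x^2 - 4*j^2*x - j*x^3 - 2*j*x^2 + x^4 + 2*x^3
(5) = (d - 5)*(d + 3*I)^2*(d + 6*I)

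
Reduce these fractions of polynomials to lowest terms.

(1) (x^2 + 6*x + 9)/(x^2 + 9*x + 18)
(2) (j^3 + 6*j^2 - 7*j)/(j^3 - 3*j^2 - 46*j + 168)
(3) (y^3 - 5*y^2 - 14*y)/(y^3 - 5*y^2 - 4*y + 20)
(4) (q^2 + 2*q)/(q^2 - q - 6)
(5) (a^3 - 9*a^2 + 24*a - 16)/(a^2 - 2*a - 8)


(1) = (x + 3)/(x + 6)
(2) = (j^2 - j)/(j^2 - 10*j + 24)
(3) = (y^2 - 7*y)/(y^2 - 7*y + 10)
(4) = q/(q - 3)
(5) = (a^2 - 5*a + 4)/(a + 2)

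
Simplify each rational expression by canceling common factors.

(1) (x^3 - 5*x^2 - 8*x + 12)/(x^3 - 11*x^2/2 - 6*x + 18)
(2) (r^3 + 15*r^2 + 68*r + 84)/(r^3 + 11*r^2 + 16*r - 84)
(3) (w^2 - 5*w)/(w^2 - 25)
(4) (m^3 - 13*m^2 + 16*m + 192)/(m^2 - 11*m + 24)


(1) = (2*x - 2)/(2*x - 3)
(2) = (r + 2)/(r - 2)
(3) = w/(w + 5)
(4) = (m^2 - 5*m - 24)/(m - 3)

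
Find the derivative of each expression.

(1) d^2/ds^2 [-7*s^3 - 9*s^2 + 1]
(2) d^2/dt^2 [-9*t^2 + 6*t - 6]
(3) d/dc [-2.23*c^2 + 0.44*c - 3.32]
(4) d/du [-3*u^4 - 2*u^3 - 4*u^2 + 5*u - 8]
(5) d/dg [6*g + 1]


(1) = -42*s - 18
(2) = -18
(3) = 0.44 - 4.46*c
(4) = -12*u^3 - 6*u^2 - 8*u + 5
(5) = 6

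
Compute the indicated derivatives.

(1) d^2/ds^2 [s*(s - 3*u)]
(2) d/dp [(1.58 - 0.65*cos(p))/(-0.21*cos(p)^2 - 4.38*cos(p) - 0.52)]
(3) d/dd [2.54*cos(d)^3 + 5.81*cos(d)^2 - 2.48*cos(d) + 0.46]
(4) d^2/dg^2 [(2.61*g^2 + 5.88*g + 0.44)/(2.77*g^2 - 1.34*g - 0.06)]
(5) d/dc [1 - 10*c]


(1) = 2
(2) = (0.1365*cos(p)^2 - 0.6636*cos(p) - 7.2584)*sin(p)/(0.0441*cos(p)^4 + 1.8396*cos(p)^3 + 19.4028*cos(p)^2 + 4.5552*cos(p) + 0.2704)
(3) = (-7.62*cos(d)^2 - 11.62*cos(d) + 2.48)*sin(d)
(4) = (109.6089*g^3 + 22.859148*g^2 - 3.935616*g + 0.799672)/(21.253933*g^6 - 30.845058*g^5 + 13.540314*g^4 - 1.069856*g^3 - 0.293292*g^2 - 0.014472*g - 0.000216)
(5) = -10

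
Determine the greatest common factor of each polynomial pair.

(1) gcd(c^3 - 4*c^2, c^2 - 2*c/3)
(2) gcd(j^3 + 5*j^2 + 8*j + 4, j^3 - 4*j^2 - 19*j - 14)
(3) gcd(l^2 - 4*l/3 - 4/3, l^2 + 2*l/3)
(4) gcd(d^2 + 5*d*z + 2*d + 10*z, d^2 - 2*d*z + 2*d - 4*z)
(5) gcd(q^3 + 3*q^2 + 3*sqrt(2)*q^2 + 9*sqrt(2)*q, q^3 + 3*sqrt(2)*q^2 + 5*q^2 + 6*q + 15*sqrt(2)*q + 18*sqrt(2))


(1) = gcd(c^2*(c - 4), c*(c - 2/3)) = c
(2) = j^2 + 3*j + 2
(3) = l + 2/3
(4) = d + 2
(5) = gcd(q*(q + 3)*(q + 3*sqrt(2)), (q + 2)*(q + 3)*(q + 3*sqrt(2))) = q^2 + q*(3 + 3*sqrt(2)) + 9*sqrt(2)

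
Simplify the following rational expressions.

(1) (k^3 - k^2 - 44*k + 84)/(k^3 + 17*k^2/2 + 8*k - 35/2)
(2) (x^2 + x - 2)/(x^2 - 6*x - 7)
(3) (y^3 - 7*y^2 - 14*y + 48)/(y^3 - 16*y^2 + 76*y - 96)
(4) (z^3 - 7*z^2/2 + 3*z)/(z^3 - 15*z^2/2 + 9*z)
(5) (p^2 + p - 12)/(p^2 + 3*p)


(1) = (2*k^2 - 16*k + 24)/(2*k^2 + 3*k - 5)
(2) = (x^2 + x - 2)/(x^2 - 6*x - 7)
(3) = (y + 3)/(y - 6)
(4) = (z - 2)/(z - 6)
(5) = (p^2 + p - 12)/(p^2 + 3*p)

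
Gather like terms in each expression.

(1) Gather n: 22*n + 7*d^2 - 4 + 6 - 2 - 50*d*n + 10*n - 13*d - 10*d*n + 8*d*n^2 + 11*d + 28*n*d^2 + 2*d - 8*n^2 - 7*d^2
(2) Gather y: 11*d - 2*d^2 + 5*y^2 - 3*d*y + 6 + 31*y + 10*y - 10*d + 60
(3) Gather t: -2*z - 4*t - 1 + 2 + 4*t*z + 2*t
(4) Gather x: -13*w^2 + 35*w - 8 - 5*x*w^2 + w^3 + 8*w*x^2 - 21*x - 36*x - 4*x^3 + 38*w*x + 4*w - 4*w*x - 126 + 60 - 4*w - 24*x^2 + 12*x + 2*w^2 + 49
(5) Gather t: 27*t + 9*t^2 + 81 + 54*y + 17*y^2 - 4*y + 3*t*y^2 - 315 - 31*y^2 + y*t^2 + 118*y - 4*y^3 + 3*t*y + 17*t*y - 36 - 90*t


(1) = n^2*(8*d - 8) + n*(28*d^2 - 60*d + 32)
(2) = -2*d^2 + d + 5*y^2 + y*(41 - 3*d) + 66
(3) = t*(4*z - 2) - 2*z + 1
(4) = w^3 - 11*w^2 + 35*w - 4*x^3 + x^2*(8*w - 24) + x*(-5*w^2 + 34*w - 45) - 25
(5) = t^2*(y + 9) + t*(3*y^2 + 20*y - 63) - 4*y^3 - 14*y^2 + 168*y - 270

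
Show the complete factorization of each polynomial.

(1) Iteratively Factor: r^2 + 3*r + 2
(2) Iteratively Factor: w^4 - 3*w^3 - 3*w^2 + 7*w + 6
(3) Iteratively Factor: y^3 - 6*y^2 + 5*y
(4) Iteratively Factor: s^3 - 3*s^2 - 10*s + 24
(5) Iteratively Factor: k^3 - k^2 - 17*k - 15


(1) = (r + 2)*(r + 1)
(2) = (w + 1)*(w^3 - 4*w^2 + w + 6) = (w + 1)^2*(w^2 - 5*w + 6) = (w - 3)*(w + 1)^2*(w - 2)
(3) = (y - 1)*(y^2 - 5*y) = y*(y - 1)*(y - 5)
(4) = (s - 2)*(s^2 - s - 12) = (s - 2)*(s + 3)*(s - 4)
(5) = (k - 5)*(k^2 + 4*k + 3) = (k - 5)*(k + 3)*(k + 1)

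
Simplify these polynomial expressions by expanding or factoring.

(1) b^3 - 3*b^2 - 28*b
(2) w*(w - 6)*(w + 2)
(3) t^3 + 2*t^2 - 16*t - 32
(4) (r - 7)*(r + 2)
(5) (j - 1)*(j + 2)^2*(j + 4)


(1) = b*(b - 7)*(b + 4)
(2) = w^3 - 4*w^2 - 12*w
(3) = (t - 4)*(t + 2)*(t + 4)
(4) = r^2 - 5*r - 14
(5) = j^4 + 7*j^3 + 12*j^2 - 4*j - 16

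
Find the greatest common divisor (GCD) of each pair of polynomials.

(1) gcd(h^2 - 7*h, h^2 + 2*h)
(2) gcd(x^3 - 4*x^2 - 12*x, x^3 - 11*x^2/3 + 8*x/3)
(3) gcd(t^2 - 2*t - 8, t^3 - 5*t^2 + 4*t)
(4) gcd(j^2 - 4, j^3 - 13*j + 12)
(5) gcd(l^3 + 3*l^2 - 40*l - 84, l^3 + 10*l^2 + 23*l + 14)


(1) = h
(2) = x
(3) = gcd((t - 4)*(t + 2), t*(t - 4)*(t - 1)) = t - 4
(4) = 1
(5) = gcd((l - 6)*(l + 2)*(l + 7), (l + 1)*(l + 2)*(l + 7)) = l^2 + 9*l + 14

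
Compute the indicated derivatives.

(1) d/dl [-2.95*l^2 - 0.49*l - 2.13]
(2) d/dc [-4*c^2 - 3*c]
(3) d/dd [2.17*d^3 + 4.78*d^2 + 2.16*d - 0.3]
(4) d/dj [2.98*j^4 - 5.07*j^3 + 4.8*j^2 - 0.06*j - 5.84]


(1) = -5.9*l - 0.49
(2) = -8*c - 3
(3) = 6.51*d^2 + 9.56*d + 2.16
(4) = 11.92*j^3 - 15.21*j^2 + 9.6*j - 0.06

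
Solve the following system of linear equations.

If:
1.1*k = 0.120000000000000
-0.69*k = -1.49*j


Then:
j = 0.05
k = 0.11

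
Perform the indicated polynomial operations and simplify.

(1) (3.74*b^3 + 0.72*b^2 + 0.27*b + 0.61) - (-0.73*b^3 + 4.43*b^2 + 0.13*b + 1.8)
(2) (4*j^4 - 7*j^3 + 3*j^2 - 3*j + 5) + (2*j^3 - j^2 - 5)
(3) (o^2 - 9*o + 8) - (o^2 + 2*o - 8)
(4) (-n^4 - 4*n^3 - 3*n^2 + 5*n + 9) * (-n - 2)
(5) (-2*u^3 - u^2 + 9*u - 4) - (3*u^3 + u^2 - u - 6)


(1) = 4.47*b^3 - 3.71*b^2 + 0.14*b - 1.19
(2) = 4*j^4 - 5*j^3 + 2*j^2 - 3*j
(3) = 16 - 11*o
(4) = n^5 + 6*n^4 + 11*n^3 + n^2 - 19*n - 18
(5) = -5*u^3 - 2*u^2 + 10*u + 2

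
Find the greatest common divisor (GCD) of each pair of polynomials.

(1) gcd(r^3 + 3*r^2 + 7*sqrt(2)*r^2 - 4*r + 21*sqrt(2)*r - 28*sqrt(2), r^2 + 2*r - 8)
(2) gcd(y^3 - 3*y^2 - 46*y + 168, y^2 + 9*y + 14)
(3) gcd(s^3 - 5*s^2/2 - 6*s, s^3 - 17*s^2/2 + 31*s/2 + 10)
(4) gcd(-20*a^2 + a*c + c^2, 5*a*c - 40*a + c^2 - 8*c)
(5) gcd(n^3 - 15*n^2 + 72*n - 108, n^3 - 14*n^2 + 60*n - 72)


(1) = gcd((r - 1)*(r + 4)*(r + 7*sqrt(2)), (r - 2)*(r + 4)) = r + 4
(2) = y + 7
(3) = gcd(s*(s - 4)*(s + 3/2), (s - 5)*(s - 4)*(s + 1/2)) = s - 4
(4) = 5*a + c
(5) = gcd((n - 6)^2*(n - 3), (n - 6)^2*(n - 2)) = n^2 - 12*n + 36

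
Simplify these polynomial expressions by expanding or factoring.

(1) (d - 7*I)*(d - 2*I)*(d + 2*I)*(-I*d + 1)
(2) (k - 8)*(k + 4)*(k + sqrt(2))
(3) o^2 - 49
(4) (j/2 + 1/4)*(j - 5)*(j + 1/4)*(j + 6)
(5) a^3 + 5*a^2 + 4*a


(1) = -I*d^4 - 6*d^3 - 11*I*d^2 - 24*d - 28*I
(2) = k^3 - 4*k^2 + sqrt(2)*k^2 - 32*k - 4*sqrt(2)*k - 32*sqrt(2)
(3) = (o - 7)*(o + 7)
(4) = j^4/2 + 7*j^3/8 - 233*j^2/16 - 179*j/16 - 15/8
(5) = a*(a + 1)*(a + 4)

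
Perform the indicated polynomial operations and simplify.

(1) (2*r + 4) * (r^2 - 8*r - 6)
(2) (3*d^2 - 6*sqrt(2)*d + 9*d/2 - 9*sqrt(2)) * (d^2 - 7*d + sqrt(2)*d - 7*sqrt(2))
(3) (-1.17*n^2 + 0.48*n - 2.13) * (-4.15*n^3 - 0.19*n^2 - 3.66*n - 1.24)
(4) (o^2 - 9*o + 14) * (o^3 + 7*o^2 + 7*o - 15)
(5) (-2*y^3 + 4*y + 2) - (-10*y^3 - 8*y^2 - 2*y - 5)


(1) = 2*r^3 - 12*r^2 - 44*r - 24
(2) = 3*d^4 - 33*d^3/2 - 3*sqrt(2)*d^3 - 87*d^2/2 + 33*sqrt(2)*d^2/2 + 63*sqrt(2)*d/2 + 66*d + 126
(3) = 4.8555*n^5 - 1.7697*n^4 + 13.0305*n^3 + 0.0987*n^2 + 7.2006*n + 2.6412
(4) = o^5 - 2*o^4 - 42*o^3 + 20*o^2 + 233*o - 210
(5) = 8*y^3 + 8*y^2 + 6*y + 7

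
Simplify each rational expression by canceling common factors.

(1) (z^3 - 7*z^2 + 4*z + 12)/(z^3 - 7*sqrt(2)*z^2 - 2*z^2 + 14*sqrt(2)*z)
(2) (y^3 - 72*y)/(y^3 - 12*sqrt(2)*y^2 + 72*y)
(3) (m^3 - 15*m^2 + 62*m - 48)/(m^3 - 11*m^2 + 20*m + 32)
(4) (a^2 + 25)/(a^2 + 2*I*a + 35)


(1) = (z^2 - 5*z - 6)/(z^2 - 7*sqrt(2)*z)
(2) = (y + 6*sqrt(2))/(y - 6*sqrt(2))
(3) = (m^2 - 7*m + 6)/(m^2 - 3*m - 4)
(4) = (a + 5*I)/(a + 7*I)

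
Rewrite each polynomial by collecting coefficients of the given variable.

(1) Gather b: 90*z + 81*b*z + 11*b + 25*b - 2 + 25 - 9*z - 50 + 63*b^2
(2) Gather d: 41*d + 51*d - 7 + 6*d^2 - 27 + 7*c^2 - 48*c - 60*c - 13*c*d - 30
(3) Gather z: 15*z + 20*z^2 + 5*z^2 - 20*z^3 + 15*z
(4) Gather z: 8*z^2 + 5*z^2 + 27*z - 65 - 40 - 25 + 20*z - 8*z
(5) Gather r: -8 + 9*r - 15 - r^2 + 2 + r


(1) = 63*b^2 + b*(81*z + 36) + 81*z - 27
(2) = 7*c^2 - 108*c + 6*d^2 + d*(92 - 13*c) - 64
(3) = -20*z^3 + 25*z^2 + 30*z
(4) = 13*z^2 + 39*z - 130
(5) = -r^2 + 10*r - 21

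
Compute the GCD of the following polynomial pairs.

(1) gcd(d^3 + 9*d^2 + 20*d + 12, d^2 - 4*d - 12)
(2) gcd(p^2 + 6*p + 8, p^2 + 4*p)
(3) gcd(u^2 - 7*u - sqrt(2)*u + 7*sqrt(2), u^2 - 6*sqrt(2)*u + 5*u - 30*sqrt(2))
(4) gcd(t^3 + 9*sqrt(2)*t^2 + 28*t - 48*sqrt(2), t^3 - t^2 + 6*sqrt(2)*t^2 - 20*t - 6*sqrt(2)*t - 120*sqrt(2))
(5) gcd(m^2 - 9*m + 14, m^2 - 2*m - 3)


(1) = d + 2
(2) = p + 4
(3) = gcd((u - 7)*(u - sqrt(2)), (u + 5)*(u - 6*sqrt(2))) = 1
(4) = t + 6*sqrt(2)
(5) = gcd((m - 7)*(m - 2), (m - 3)*(m + 1)) = 1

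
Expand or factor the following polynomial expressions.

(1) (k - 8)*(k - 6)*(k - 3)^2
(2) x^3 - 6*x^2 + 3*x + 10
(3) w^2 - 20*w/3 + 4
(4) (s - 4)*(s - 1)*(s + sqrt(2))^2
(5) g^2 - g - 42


(1) = k^4 - 20*k^3 + 141*k^2 - 414*k + 432
(2) = (x - 5)*(x - 2)*(x + 1)
(3) = (w - 6)*(w - 2/3)
(4) = s^4 - 5*s^3 + 2*sqrt(2)*s^3 - 10*sqrt(2)*s^2 + 6*s^2 - 10*s + 8*sqrt(2)*s + 8
(5) = (g - 7)*(g + 6)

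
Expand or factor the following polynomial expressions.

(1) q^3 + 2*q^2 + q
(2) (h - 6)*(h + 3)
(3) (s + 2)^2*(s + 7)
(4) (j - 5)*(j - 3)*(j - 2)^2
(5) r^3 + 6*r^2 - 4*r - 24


(1) = q*(q + 1)^2
(2) = h^2 - 3*h - 18
(3) = s^3 + 11*s^2 + 32*s + 28
(4) = j^4 - 12*j^3 + 51*j^2 - 92*j + 60
(5) = (r - 2)*(r + 2)*(r + 6)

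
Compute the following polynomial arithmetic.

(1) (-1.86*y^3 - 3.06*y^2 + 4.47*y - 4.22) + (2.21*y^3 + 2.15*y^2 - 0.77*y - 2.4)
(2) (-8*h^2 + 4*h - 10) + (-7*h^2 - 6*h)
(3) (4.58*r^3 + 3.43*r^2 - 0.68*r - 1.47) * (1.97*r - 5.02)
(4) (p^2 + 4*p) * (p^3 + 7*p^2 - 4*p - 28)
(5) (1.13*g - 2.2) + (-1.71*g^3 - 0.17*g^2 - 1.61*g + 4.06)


(1) = 0.35*y^3 - 0.91*y^2 + 3.7*y - 6.62
(2) = -15*h^2 - 2*h - 10
(3) = 9.0226*r^4 - 16.2345*r^3 - 18.5582*r^2 + 0.5177*r + 7.3794
(4) = p^5 + 11*p^4 + 24*p^3 - 44*p^2 - 112*p
(5) = -1.71*g^3 - 0.17*g^2 - 0.48*g + 1.86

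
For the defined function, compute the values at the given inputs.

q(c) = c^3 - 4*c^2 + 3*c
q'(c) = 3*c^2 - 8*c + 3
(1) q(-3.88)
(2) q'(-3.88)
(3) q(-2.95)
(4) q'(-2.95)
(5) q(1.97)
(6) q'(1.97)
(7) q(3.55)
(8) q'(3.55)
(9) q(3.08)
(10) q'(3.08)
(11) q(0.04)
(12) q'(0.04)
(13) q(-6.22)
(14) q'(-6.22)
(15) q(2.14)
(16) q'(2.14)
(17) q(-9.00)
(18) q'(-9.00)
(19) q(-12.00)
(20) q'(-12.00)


(1) = -130.27
(2) = 79.20
(3) = -69.33
(4) = 52.71
(5) = -1.97
(6) = -1.12
(7) = 4.98
(8) = 12.41
(9) = 0.51
(10) = 6.82
(11) = 0.11
(12) = 2.68
(13) = -414.06
(14) = 168.83
(15) = -2.10
(16) = -0.38
(17) = -1080.00
(18) = 318.00
(19) = -2340.00
(20) = 531.00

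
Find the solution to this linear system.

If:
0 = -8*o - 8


Then:
o = -1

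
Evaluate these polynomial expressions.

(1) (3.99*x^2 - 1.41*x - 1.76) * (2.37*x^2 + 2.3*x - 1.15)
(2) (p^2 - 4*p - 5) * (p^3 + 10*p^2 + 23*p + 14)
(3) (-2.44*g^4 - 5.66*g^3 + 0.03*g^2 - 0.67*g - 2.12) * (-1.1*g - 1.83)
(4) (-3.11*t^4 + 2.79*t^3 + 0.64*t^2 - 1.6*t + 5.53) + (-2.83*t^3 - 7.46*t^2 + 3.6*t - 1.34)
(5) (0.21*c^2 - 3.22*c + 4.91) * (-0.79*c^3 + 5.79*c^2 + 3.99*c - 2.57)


(1) = 9.4563*x^4 + 5.8353*x^3 - 12.0027*x^2 - 2.4265*x + 2.024
(2) = p^5 + 6*p^4 - 22*p^3 - 128*p^2 - 171*p - 70
(3) = 2.684*g^5 + 10.6912*g^4 + 10.3248*g^3 + 0.6821*g^2 + 3.5581*g + 3.8796
(4) = -3.11*t^4 - 0.04*t^3 - 6.82*t^2 + 2.0*t + 4.19
(5) = -0.1659*c^5 + 3.7597*c^4 - 21.6848*c^3 + 15.0414*c^2 + 27.8663*c - 12.6187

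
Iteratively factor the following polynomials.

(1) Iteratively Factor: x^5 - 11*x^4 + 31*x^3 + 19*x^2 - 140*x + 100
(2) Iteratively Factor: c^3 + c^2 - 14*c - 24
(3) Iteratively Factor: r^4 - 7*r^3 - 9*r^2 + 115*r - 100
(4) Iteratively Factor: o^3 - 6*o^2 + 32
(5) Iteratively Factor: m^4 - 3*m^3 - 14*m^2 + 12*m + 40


(1) = (x + 2)*(x^4 - 13*x^3 + 57*x^2 - 95*x + 50) = (x - 2)*(x + 2)*(x^3 - 11*x^2 + 35*x - 25) = (x - 5)*(x - 2)*(x + 2)*(x^2 - 6*x + 5) = (x - 5)^2*(x - 2)*(x + 2)*(x - 1)
(2) = (c + 3)*(c^2 - 2*c - 8) = (c - 4)*(c + 3)*(c + 2)
(3) = (r + 4)*(r^3 - 11*r^2 + 35*r - 25) = (r - 5)*(r + 4)*(r^2 - 6*r + 5) = (r - 5)^2*(r + 4)*(r - 1)
(4) = (o - 4)*(o^2 - 2*o - 8) = (o - 4)^2*(o + 2)
(5) = (m - 5)*(m^3 + 2*m^2 - 4*m - 8) = (m - 5)*(m + 2)*(m^2 - 4) = (m - 5)*(m + 2)^2*(m - 2)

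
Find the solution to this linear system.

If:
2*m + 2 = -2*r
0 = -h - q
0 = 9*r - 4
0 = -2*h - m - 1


Then:
h = 2/9
m = -13/9
q = -2/9
r = 4/9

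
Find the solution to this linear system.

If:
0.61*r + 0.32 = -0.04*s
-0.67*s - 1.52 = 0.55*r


Then:
r = -0.40
s = -1.94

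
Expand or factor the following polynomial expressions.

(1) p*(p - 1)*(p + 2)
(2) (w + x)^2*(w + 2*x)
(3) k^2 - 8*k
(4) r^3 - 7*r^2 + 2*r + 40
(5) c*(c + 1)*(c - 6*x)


(1) = p^3 + p^2 - 2*p
(2) = w^3 + 4*w^2*x + 5*w*x^2 + 2*x^3
(3) = k*(k - 8)
(4) = (r - 5)*(r - 4)*(r + 2)
(5) = c^3 - 6*c^2*x + c^2 - 6*c*x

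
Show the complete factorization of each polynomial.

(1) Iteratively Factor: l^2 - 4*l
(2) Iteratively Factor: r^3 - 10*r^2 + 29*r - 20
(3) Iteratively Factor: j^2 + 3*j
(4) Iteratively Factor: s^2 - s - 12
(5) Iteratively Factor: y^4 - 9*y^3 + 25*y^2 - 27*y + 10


(1) = (l - 4)*(l)
(2) = (r - 5)*(r^2 - 5*r + 4) = (r - 5)*(r - 1)*(r - 4)
(3) = (j + 3)*(j)
(4) = (s - 4)*(s + 3)
(5) = (y - 5)*(y^3 - 4*y^2 + 5*y - 2) = (y - 5)*(y - 1)*(y^2 - 3*y + 2) = (y - 5)*(y - 2)*(y - 1)*(y - 1)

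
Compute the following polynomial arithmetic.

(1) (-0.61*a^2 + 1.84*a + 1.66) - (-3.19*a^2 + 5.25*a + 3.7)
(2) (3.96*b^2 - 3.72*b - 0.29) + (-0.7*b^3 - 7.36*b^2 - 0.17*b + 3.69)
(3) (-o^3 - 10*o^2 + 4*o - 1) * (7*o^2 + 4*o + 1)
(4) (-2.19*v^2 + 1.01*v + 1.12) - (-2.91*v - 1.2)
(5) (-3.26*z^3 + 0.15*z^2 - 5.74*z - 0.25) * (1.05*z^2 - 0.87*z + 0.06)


(1) = 2.58*a^2 - 3.41*a - 2.04
(2) = -0.7*b^3 - 3.4*b^2 - 3.89*b + 3.4
(3) = -7*o^5 - 74*o^4 - 13*o^3 - o^2 - 1
(4) = -2.19*v^2 + 3.92*v + 2.32
(5) = -3.423*z^5 + 2.9937*z^4 - 6.3531*z^3 + 4.7403*z^2 - 0.1269*z - 0.015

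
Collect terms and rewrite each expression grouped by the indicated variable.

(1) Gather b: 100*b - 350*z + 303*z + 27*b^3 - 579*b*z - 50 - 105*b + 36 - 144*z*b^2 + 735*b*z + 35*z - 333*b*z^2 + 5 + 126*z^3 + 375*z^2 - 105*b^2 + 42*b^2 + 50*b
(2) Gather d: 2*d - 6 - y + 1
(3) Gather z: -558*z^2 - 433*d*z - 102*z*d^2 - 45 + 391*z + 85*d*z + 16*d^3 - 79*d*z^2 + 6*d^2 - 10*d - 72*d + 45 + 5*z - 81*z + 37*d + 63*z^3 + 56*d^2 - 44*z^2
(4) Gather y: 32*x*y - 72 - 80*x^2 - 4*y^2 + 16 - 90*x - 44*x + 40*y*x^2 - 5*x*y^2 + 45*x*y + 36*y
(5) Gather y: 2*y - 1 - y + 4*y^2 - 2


(1) = 27*b^3 + b^2*(-144*z - 63) + b*(-333*z^2 + 156*z + 45) + 126*z^3 + 375*z^2 - 12*z - 9
(2) = 2*d - y - 5
(3) = 16*d^3 + 62*d^2 - 45*d + 63*z^3 + z^2*(-79*d - 602) + z*(-102*d^2 - 348*d + 315)
(4) = -80*x^2 - 134*x + y^2*(-5*x - 4) + y*(40*x^2 + 77*x + 36) - 56
(5) = 4*y^2 + y - 3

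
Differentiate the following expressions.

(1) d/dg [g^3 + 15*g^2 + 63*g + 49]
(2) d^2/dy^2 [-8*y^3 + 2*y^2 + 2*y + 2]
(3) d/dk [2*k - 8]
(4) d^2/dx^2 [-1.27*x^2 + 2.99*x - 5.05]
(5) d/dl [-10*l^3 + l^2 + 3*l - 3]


(1) = 3*g^2 + 30*g + 63
(2) = 4 - 48*y
(3) = 2
(4) = -2.54000000000000
(5) = -30*l^2 + 2*l + 3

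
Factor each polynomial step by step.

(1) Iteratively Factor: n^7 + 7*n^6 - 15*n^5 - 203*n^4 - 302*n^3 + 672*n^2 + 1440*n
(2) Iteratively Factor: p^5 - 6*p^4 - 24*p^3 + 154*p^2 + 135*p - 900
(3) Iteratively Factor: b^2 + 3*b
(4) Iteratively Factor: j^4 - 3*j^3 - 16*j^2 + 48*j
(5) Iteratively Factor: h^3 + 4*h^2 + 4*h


(1) = (n + 4)*(n^6 + 3*n^5 - 27*n^4 - 95*n^3 + 78*n^2 + 360*n) = n*(n + 4)*(n^5 + 3*n^4 - 27*n^3 - 95*n^2 + 78*n + 360) = n*(n - 5)*(n + 4)*(n^4 + 8*n^3 + 13*n^2 - 30*n - 72) = n*(n - 5)*(n + 4)^2*(n^3 + 4*n^2 - 3*n - 18) = n*(n - 5)*(n + 3)*(n + 4)^2*(n^2 + n - 6) = n*(n - 5)*(n - 2)*(n + 3)*(n + 4)^2*(n + 3)
(2) = (p + 4)*(p^4 - 10*p^3 + 16*p^2 + 90*p - 225) = (p - 5)*(p + 4)*(p^3 - 5*p^2 - 9*p + 45) = (p - 5)*(p + 3)*(p + 4)*(p^2 - 8*p + 15) = (p - 5)*(p - 3)*(p + 3)*(p + 4)*(p - 5)
(3) = (b)*(b + 3)
(4) = (j + 4)*(j^3 - 7*j^2 + 12*j) = j*(j + 4)*(j^2 - 7*j + 12) = j*(j - 4)*(j + 4)*(j - 3)
(5) = (h + 2)*(h^2 + 2*h) = h*(h + 2)*(h + 2)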